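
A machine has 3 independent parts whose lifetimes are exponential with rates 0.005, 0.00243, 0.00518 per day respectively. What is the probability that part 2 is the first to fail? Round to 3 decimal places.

0.193

The time to first failure is exponential with rate Σλ = 0.005 + 0.00243 + 0.00518 = 0.01261.
P(part 2 first) = λ_2/Σλ = 0.00243/0.01261 ≈ 0.193.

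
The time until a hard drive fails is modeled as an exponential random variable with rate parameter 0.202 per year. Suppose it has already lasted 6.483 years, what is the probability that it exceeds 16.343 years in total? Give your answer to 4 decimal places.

The exponential is memoryless, so the remaining time is again Exp(λ): the condition X > 6.483 is irrelevant.
P(X > 9.86) = e^(−1.9917) ≈ 0.1365.

0.1365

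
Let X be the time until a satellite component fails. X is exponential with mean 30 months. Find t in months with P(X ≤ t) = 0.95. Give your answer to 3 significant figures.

89.9

The rate is λ = 1/30 = 0.0333333 per month.
Set 1 − e^(−λt) = 0.95, so t = −ln(0.05)/λ = 2.9957/0.0333333 ≈ 89.872 months.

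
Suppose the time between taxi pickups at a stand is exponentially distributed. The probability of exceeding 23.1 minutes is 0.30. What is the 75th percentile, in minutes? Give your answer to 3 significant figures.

26.6

e^(−λ·23.1) = 0.30 ⇒ λ = −ln(0.30)/23.1 = 0.05212.
75th percentile: 1 − e^(−λt) = 0.75, t = −ln(0.25)/λ = 26.5981 minutes.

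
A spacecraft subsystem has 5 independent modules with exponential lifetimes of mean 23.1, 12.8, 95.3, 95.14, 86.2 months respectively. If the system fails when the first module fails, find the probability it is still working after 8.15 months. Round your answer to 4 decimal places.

The first failure time is exponential with rate Σλ_i = 1/23.1 + 1/12.8 + 1/95.3 + 1/95.14 + 1/86.2 = 0.15402 per month.
P(min > 8.15) = e^(−0.15402·8.15) = e^(−1.2553) ≈ 0.2850.

0.2850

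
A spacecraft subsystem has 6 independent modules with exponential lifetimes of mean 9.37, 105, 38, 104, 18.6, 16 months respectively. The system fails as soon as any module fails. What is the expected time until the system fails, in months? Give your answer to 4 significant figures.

3.725

The first failure time is exponential with rate Σλ_i = 1/9.37 + 1/105 + 1/38 + 1/104 + 1/18.6 + 1/16 = 0.268442 per month.
E[min] = 1/Σλ = 1/0.268442 = 3.7252 months.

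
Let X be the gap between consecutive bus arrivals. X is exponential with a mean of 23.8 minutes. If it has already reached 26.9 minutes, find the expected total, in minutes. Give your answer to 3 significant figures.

50.7

The rate is λ = 1/23.8 = 0.0420168 per minute.
By memorylessness, E[X | X > 26.9] = 26.9 + 1/λ = 26.9 + 23.8 = 50.7 minutes.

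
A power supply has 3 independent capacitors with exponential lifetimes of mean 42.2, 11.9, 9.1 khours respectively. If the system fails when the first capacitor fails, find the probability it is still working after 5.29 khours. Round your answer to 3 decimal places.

0.316

The first failure time is exponential with rate Σλ_i = 1/42.2 + 1/11.9 + 1/9.1 = 0.21762 per khour.
P(min > 5.29) = e^(−0.21762·5.29) = e^(−1.1512) ≈ 0.316.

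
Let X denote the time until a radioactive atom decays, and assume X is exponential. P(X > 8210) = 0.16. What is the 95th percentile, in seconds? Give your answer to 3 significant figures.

13400

e^(−λ·8210) = 0.16 ⇒ λ = −ln(0.16)/8210 = 0.000223213.
95th percentile: 1 − e^(−λt) = 0.95, t = −ln(0.05)/λ = 13420.9 seconds.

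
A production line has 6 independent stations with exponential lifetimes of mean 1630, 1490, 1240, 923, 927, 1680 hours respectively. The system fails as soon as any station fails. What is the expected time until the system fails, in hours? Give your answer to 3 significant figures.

206

The first failure time is exponential with rate Σλ_i = 1/1630 + 1/1490 + 1/1240 + 1/923 + 1/927 + 1/1680 = 0.0048485 per hour.
E[min] = 1/Σλ = 1/0.0048485 = 206.249 hours.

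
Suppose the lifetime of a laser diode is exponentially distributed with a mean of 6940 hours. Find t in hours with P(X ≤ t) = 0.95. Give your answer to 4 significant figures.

20790

The rate is λ = 1/6940 = 0.000144092 per hour.
Set 1 − e^(−λt) = 0.95, so t = −ln(0.05)/λ = 2.9957/0.000144092 ≈ 20790.4 hours.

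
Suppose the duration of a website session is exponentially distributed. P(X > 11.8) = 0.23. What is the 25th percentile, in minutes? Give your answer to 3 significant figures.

2.31

e^(−λ·11.8) = 0.23 ⇒ λ = −ln(0.23)/11.8 = 0.124549.
25th percentile: 1 − e^(−λt) = 0.25, t = −ln(0.75)/λ = 2.30979 minutes.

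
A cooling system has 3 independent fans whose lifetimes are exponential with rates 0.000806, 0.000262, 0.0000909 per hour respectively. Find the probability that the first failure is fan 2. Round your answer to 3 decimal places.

The time to first failure is exponential with rate Σλ = 0.000806 + 0.000262 + 0.0000909 = 0.0011589.
P(fan 2 first) = λ_2/Σλ = 0.000262/0.0011589 ≈ 0.226.

0.226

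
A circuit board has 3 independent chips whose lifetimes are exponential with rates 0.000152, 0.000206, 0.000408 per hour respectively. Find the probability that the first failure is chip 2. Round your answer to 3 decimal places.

The time to first failure is exponential with rate Σλ = 0.000152 + 0.000206 + 0.000408 = 0.000766.
P(chip 2 first) = λ_2/Σλ = 0.000206/0.000766 ≈ 0.269.

0.269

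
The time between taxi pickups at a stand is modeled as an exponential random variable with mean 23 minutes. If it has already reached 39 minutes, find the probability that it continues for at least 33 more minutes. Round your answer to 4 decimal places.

0.2382

The rate is λ = 1/23 = 0.0434783 per minute.
By the memoryless property, P(X > 39+33 | X > 39) = P(X > 33).
P(X > 33) = e^(−1.4348) ≈ 0.2382.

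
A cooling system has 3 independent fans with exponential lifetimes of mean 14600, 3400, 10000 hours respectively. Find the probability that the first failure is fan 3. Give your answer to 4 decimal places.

Rates: λ_i = 1/mean_i → 0.0000684932, 0.000294118, 0.0001; Σλ = 0.000462611.
P(fan 3 first) = λ_3/Σλ = 0.0001/0.000462611 ≈ 0.2162.

0.2162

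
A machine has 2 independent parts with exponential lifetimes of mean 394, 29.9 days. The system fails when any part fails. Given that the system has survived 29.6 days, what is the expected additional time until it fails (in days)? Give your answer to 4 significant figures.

First-failure rate Σλ = 1/394 + 1/29.9 = 0.0359829.
By memorylessness the expected residual is 1/Σλ = 27.791 days, regardless of the 29.6 already elapsed.

27.79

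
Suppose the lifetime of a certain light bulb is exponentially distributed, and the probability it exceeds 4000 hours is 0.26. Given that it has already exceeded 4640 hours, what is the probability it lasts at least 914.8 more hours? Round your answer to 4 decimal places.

From e^(−λ·4000) = 0.26, λ = −ln(0.26)/4000 = 0.000336768.
Memoryless: P(X > 4640+914.8 | X > 4640) = P(X > 914.8) = e^(−0.000336768·914.8) ≈ 0.7349.

0.7349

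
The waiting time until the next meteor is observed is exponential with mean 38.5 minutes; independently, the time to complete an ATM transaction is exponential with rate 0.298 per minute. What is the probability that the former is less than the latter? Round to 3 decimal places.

0.080

λ_1 = 1/38.5 = 0.025974, λ_2 = 0.298.
For independent exponentials, P(the former < the latter) = λ_1/(λ_1+λ_2) = 0.025974/0.323974 ≈ 0.080.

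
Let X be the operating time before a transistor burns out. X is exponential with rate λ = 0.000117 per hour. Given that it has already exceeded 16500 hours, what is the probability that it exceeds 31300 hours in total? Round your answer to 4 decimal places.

0.1770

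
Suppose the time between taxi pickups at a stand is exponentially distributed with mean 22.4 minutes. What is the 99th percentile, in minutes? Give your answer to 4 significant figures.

The rate is λ = 1/22.4 = 0.0446429 per minute.
Set 1 − e^(−λt) = 0.99, so t = −ln(0.01)/λ = 4.6052/0.0446429 ≈ 103.156 minutes.

103.2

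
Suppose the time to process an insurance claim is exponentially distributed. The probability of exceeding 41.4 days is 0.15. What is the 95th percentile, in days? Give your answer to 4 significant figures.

65.37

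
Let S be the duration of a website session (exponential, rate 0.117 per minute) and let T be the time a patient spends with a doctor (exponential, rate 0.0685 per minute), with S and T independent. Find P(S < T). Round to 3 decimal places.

0.631

λ_1 = 0.117, λ_2 = 0.0685.
For independent exponentials, P(S < T) = λ_1/(λ_1+λ_2) = 0.117/0.1855 ≈ 0.631.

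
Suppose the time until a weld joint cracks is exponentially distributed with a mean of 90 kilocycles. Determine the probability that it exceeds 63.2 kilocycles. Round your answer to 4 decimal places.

The rate is λ = 1/90 = 0.0111111 per kilocycle.
P(X > 63.2) = e^(−λ·63.2) = e^(−0.70222) ≈ 0.4955.

0.4955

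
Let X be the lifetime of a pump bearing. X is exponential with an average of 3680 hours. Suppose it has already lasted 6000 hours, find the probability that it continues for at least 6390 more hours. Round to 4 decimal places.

0.1762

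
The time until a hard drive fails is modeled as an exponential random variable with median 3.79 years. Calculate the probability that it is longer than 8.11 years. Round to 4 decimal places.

For an exponential, median = ln(2)/λ, so λ = ln 2 / 3.79 = 0.182888 per year.
P(X > 8.11) = e^(−λ·8.11) = e^(−1.4832) ≈ 0.2269.

0.2269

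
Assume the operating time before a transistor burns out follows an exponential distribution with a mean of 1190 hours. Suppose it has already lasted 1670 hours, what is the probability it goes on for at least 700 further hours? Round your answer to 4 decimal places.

The rate is λ = 1/1190 = 0.000840336 per hour.
P(X > s+t | X > s) = e^(−λ(s+t))/e^(−λs) = e^(−λt), independent of s = 1670.
P(X > 700) = e^(−0.58824) ≈ 0.5553.

0.5553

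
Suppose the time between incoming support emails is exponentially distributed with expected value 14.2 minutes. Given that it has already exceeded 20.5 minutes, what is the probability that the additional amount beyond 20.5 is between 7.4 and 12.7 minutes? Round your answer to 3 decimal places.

The rate is λ = 1/14.2 = 0.0704225 per minute.
Memoryless: the residual past 20.5 is again Exp(λ).
P(7.4 < residual < 12.7) = e^(−λ·7.4) − e^(−λ·12.7) = 0.59385 − 0.40887 ≈ 0.185.

0.185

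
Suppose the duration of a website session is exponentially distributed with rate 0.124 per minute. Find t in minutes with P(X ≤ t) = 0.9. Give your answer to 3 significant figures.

Set 1 − e^(−λt) = 0.9, so t = −ln(0.1)/λ = 2.3026/0.124 ≈ 18.5692 minutes.

18.6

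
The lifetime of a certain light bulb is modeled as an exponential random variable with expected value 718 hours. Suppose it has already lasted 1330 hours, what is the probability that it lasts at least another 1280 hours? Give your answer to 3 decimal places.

0.168

The rate is λ = 1/718 = 0.00139276 per hour.
The exponential is memoryless, so the remaining time is again Exp(λ): the condition X > 1330 is irrelevant.
P(X > 1280) = e^(−1.7827) ≈ 0.168.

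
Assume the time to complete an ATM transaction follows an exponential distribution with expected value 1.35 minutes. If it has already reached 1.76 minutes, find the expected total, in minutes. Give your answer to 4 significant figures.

The rate is λ = 1/1.35 = 0.740741 per minute.
By memorylessness, E[X | X > 1.76] = 1.76 + 1/λ = 1.76 + 1.35 = 3.11 minutes.

3.110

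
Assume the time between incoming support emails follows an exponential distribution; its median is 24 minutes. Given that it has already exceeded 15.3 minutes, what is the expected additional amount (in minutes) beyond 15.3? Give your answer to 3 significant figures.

34.6

For an exponential, median = ln(2)/λ, so λ = ln 2 / 24 = 0.0288811 per minute.
By memorylessness, the remaining amount past any threshold is again Exp(λ) with mean 1/λ = 34.6247 minutes.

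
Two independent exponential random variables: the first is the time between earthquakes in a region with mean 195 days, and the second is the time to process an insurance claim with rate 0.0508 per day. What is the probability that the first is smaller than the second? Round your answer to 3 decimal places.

0.092

λ_1 = 1/195 = 0.00512821, λ_2 = 0.0508.
For independent exponentials, P(the first < the second) = λ_1/(λ_1+λ_2) = 0.00512821/0.0559282 ≈ 0.092.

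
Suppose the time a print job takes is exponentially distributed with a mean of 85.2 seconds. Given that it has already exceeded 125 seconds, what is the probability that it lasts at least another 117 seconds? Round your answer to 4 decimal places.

0.2533

The rate is λ = 1/85.2 = 0.0117371 per second.
By the memoryless property, P(X > 125+117 | X > 125) = P(X > 117).
P(X > 117) = e^(−1.3732) ≈ 0.2533.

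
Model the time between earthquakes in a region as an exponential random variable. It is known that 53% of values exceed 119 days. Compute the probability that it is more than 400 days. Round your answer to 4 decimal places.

0.1184

e^(−λ·119) = 0.53 ⇒ λ = −ln(0.53)/119 = 0.00533511.
P(X > 400) = e^(−0.00533511·400) = e^(−2.134) ≈ 0.1184.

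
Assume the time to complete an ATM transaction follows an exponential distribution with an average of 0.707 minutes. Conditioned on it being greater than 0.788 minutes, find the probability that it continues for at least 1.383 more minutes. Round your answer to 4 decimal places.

The rate is λ = 1/0.707 = 1.41443 per minute.
The exponential is memoryless, so the remaining time is again Exp(λ): the condition X > 0.788 is irrelevant.
P(X > 1.383) = e^(−1.9562) ≈ 0.1414.

0.1414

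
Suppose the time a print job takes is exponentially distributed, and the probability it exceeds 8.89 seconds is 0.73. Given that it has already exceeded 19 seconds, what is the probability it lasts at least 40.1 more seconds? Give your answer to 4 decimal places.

From e^(−λ·8.89) = 0.73, λ = −ln(0.73)/8.89 = 0.0354005.
Memoryless: P(X > 19+40.1 | X > 19) = P(X > 40.1) = e^(−0.0354005·40.1) ≈ 0.2418.

0.2418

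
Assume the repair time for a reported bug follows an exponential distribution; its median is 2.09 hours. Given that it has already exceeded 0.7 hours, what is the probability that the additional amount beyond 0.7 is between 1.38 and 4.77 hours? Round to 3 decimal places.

0.427

For an exponential, median = ln(2)/λ, so λ = ln 2 / 2.09 = 0.331649 per hour.
Memoryless: the residual past 0.7 is again Exp(λ).
P(1.38 < residual < 4.77) = e^(−λ·1.38) − e^(−λ·4.77) = 0.63275 − 0.20557 ≈ 0.427.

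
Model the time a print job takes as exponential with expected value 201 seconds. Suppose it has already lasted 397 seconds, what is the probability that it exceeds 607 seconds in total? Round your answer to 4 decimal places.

The rate is λ = 1/201 = 0.00497512 per second.
P(X > s+t | X > s) = e^(−λ(s+t))/e^(−λs) = e^(−λt), independent of s = 397.
P(X > 210) = e^(−1.0448) ≈ 0.3518.

0.3518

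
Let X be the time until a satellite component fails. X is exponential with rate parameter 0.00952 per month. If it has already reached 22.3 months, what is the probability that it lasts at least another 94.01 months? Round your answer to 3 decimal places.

P(X > s+t | X > s) = e^(−λ(s+t))/e^(−λs) = e^(−λt), independent of s = 22.3.
P(X > 94.01) = e^(−0.89498) ≈ 0.409.

0.409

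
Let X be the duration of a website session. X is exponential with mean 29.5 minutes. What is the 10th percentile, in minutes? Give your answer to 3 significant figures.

3.11

The rate is λ = 1/29.5 = 0.0338983 per minute.
Set 1 − e^(−λt) = 0.1, so t = −ln(0.9)/λ = 0.10536/0.0338983 ≈ 3.10814 minutes.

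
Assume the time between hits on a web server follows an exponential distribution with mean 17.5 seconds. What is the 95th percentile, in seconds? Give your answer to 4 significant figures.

The rate is λ = 1/17.5 = 0.0571429 per second.
Set 1 − e^(−λt) = 0.95, so t = −ln(0.05)/λ = 2.9957/0.0571429 ≈ 52.4253 seconds.

52.43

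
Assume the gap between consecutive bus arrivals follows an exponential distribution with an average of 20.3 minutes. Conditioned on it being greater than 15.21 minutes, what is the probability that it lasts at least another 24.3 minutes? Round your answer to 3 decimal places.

0.302

The rate is λ = 1/20.3 = 0.0492611 per minute.
By the memoryless property, P(X > 15.21+24.3 | X > 15.21) = P(X > 24.3).
P(X > 24.3) = e^(−1.197) ≈ 0.302.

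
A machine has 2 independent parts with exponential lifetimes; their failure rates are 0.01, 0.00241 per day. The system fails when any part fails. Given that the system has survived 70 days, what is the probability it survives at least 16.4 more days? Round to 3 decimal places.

Time to first failure ~ Exp(Σλ) with Σλ = 0.01241.
By memorylessness, P(T > 70+16.4 | T > 70) = P(T > 16.4) = e^(−0.01241·16.4) ≈ 0.816.

0.816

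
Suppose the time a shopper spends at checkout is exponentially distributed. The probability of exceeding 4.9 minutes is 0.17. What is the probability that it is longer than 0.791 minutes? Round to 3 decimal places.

e^(−λ·4.9) = 0.17 ⇒ λ = −ln(0.17)/4.9 = 0.361624.
P(X > 0.791) = e^(−0.361624·0.791) = e^(−0.28604) ≈ 0.751.

0.751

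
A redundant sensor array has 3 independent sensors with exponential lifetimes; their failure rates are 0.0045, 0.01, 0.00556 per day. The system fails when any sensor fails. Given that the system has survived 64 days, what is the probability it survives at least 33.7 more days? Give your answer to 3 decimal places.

0.509

Time to first failure ~ Exp(Σλ) with Σλ = 0.02006.
By memorylessness, P(T > 64+33.7 | T > 64) = P(T > 33.7) = e^(−0.02006·33.7) ≈ 0.509.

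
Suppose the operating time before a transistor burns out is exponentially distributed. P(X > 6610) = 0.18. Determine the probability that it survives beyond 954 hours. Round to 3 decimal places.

e^(−λ·6610) = 0.18 ⇒ λ = −ln(0.18)/6610 = 0.000259425.
P(X > 954) = e^(−0.000259425·954) = e^(−0.24749) ≈ 0.781.

0.781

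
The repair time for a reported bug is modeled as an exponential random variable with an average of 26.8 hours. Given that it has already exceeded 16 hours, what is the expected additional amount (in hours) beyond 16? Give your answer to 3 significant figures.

The rate is λ = 1/26.8 = 0.0373134 per hour.
By memorylessness, the remaining amount past any threshold is again Exp(λ) with mean 1/λ = 26.8 hours.

26.8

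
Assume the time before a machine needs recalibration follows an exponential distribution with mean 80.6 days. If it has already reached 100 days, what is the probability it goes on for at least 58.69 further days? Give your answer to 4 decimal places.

0.4828

The rate is λ = 1/80.6 = 0.0124069 per day.
By the memoryless property, P(X > 100+58.69 | X > 100) = P(X > 58.69).
P(X > 58.69) = e^(−0.72816) ≈ 0.4828.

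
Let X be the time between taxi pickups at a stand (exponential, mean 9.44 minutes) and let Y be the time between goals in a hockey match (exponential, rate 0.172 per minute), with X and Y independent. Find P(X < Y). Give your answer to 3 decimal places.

0.381

λ_1 = 1/9.44 = 0.105932, λ_2 = 0.172.
For independent exponentials, P(X < Y) = λ_1/(λ_1+λ_2) = 0.105932/0.277932 ≈ 0.381.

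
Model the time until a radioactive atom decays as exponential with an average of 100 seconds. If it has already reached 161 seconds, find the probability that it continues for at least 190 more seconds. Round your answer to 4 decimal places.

0.1496

The rate is λ = 1/100 = 0.01 per second.
P(X > s+t | X > s) = e^(−λ(s+t))/e^(−λs) = e^(−λt), independent of s = 161.
P(X > 190) = e^(−1.9) ≈ 0.1496.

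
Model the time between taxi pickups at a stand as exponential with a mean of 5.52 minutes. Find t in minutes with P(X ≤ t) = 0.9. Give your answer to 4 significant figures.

12.71

The rate is λ = 1/5.52 = 0.181159 per minute.
Set 1 − e^(−λt) = 0.9, so t = −ln(0.1)/λ = 2.3026/0.181159 ≈ 12.7103 minutes.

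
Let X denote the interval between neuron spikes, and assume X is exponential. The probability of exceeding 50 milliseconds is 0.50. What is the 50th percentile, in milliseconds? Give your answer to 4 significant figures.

50.00

e^(−λ·50) = 0.50 ⇒ λ = −ln(0.50)/50 = 0.0138629.
50th percentile: 1 − e^(−λt) = 0.5, t = −ln(0.5)/λ = 50 milliseconds.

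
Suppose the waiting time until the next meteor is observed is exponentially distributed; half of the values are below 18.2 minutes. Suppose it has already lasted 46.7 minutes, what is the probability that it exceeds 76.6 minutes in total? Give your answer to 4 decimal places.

0.3202

For an exponential, median = ln(2)/λ, so λ = ln 2 / 18.2 = 0.038085 per minute.
By the memoryless property, P(X > 46.7+29.9 | X > 46.7) = P(X > 29.9).
P(X > 29.9) = e^(−1.1387) ≈ 0.3202.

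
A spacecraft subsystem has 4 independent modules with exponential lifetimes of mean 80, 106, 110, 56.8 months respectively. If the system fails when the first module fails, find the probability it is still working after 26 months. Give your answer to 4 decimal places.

The first failure time is exponential with rate Σλ_i = 1/80 + 1/106 + 1/110 + 1/56.8 = 0.0486305 per month.
P(min > 26) = e^(−0.0486305·26) = e^(−1.2644) ≈ 0.2824.

0.2824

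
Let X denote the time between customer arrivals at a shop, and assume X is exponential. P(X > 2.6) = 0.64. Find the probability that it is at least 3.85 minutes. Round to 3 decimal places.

e^(−λ·2.6) = 0.64 ⇒ λ = −ln(0.64)/2.6 = 0.171649.
P(X > 3.85) = e^(−0.171649·3.85) = e^(−0.66085) ≈ 0.516.

0.516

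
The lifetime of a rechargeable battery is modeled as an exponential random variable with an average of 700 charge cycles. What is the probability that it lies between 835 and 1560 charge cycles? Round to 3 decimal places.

0.196

The rate is λ = 1/700 = 0.00142857 per charge cycle.
P(835 < X < 1560) = e^(−λ·835) − e^(−λ·1560) = 0.30335 − 0.10768 ≈ 0.196.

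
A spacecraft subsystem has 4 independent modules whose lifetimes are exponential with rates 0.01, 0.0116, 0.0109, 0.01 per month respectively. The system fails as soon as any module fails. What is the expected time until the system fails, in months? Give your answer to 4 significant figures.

23.53

The time to first failure is exponential with rate Σλ = 0.01 + 0.0116 + 0.0109 + 0.01 = 0.0425.
E[min] = 1/Σλ = 1/0.0425 = 23.5294 months.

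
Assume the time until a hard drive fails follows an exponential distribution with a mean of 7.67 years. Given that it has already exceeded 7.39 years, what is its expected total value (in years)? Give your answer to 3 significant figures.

The rate is λ = 1/7.67 = 0.130378 per year.
By memorylessness, E[X | X > 7.39] = 7.39 + 1/λ = 7.39 + 7.67 = 15.06 years.

15.1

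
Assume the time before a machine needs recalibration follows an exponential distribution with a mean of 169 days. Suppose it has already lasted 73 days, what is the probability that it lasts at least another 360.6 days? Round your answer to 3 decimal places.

0.118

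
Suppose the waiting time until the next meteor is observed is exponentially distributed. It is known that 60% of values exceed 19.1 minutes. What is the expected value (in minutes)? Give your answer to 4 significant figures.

37.39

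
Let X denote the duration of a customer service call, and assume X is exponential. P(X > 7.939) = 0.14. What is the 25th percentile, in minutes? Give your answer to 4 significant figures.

1.162

e^(−λ·7.939) = 0.14 ⇒ λ = −ln(0.14)/7.939 = 0.247652.
25th percentile: 1 − e^(−λt) = 0.25, t = −ln(0.75)/λ = 1.16164 minutes.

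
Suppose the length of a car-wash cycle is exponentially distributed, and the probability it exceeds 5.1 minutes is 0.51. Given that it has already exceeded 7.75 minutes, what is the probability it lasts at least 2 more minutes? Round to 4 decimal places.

0.7679

From e^(−λ·5.1) = 0.51, λ = −ln(0.51)/5.1 = 0.132028.
Memoryless: P(X > 7.75+2 | X > 7.75) = P(X > 2) = e^(−0.132028·2) ≈ 0.7679.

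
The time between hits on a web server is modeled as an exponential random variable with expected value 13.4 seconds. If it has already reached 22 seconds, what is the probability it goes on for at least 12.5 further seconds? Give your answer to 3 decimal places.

The rate is λ = 1/13.4 = 0.0746269 per second.
P(X > s+t | X > s) = e^(−λ(s+t))/e^(−λs) = e^(−λt), independent of s = 22.
P(X > 12.5) = e^(−0.93284) ≈ 0.393.

0.393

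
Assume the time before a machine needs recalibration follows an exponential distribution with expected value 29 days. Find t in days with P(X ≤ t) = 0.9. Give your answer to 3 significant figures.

66.8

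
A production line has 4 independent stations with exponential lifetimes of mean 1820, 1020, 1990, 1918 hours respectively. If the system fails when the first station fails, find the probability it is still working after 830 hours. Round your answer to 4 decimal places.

0.1201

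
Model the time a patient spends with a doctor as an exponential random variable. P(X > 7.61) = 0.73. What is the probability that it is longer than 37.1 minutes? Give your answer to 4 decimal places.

0.2156

e^(−λ·7.61) = 0.73 ⇒ λ = −ln(0.73)/7.61 = 0.0413549.
P(X > 37.1) = e^(−0.0413549·37.1) = e^(−1.5343) ≈ 0.2156.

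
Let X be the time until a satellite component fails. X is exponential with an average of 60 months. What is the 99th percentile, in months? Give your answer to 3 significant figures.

The rate is λ = 1/60 = 0.0166667 per month.
Set 1 − e^(−λt) = 0.99, so t = −ln(0.01)/λ = 4.6052/0.0166667 ≈ 276.31 months.

276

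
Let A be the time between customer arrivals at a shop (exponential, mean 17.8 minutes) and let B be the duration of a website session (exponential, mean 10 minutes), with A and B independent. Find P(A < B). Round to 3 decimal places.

0.360

λ_1 = 1/17.8 = 0.0561798, λ_2 = 1/10 = 0.1.
For independent exponentials, P(A < B) = λ_1/(λ_1+λ_2) = 0.0561798/0.15618 ≈ 0.360.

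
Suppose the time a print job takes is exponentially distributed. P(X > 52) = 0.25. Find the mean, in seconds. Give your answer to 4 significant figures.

37.51

e^(−λ·52) = 0.25 ⇒ λ = −ln(0.25)/52 = 0.0266595.
Mean = 1/λ = 37.5101 seconds.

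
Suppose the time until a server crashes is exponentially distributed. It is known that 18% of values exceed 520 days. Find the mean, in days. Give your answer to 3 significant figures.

e^(−λ·520) = 0.18 ⇒ λ = −ln(0.18)/520 = 0.00329769.
Mean = 1/λ = 303.243 days.

303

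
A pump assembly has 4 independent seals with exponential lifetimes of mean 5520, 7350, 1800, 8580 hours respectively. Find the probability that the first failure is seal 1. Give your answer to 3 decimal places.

0.183

Rates: λ_i = 1/mean_i → 0.000181159, 0.000136054, 0.000555556, 0.00011655; Σλ = 0.00098932.
P(seal 1 first) = λ_1/Σλ = 0.000181159/0.00098932 ≈ 0.183.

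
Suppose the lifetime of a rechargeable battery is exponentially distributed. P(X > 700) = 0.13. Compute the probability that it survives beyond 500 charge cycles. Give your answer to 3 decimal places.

e^(−λ·700) = 0.13 ⇒ λ = −ln(0.13)/700 = 0.0029146.
P(X > 500) = e^(−0.0029146·500) = e^(−1.4573) ≈ 0.233.

0.233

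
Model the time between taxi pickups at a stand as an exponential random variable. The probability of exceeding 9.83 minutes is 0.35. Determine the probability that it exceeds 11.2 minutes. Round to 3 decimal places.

e^(−λ·9.83) = 0.35 ⇒ λ = −ln(0.35)/9.83 = 0.106798.
P(X > 11.2) = e^(−0.106798·11.2) = e^(−1.1961) ≈ 0.302.

0.302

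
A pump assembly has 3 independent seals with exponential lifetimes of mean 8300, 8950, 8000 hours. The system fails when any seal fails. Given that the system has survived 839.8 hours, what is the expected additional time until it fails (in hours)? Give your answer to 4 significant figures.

First-failure rate Σλ = 1/8300 + 1/8950 + 1/8000 = 0.000357214.
By memorylessness the expected residual is 1/Σλ = 2799.44 hours, regardless of the 839.8 already elapsed.

2799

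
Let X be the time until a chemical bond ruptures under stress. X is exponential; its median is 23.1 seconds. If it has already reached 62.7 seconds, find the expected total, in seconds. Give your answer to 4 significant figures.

For an exponential, median = ln(2)/λ, so λ = ln 2 / 23.1 = 0.0300064 per second.
By memorylessness, E[X | X > 62.7] = 62.7 + 1/λ = 62.7 + 33.3263 = 96.0263 seconds.

96.03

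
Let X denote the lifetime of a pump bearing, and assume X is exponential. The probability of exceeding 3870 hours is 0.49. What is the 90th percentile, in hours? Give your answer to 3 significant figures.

12500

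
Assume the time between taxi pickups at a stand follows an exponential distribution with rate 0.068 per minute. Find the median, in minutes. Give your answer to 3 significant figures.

Set 1 − e^(−λt) = 0.5, so t = −ln(0.5)/λ = 0.69315/0.068 ≈ 10.1933 minutes.

10.2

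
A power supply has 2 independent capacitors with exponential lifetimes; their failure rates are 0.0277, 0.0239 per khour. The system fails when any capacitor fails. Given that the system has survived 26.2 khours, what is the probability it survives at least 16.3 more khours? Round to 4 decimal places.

0.4312

Time to first failure ~ Exp(Σλ) with Σλ = 0.0516.
By memorylessness, P(T > 26.2+16.3 | T > 26.2) = P(T > 16.3) = e^(−0.0516·16.3) ≈ 0.4312.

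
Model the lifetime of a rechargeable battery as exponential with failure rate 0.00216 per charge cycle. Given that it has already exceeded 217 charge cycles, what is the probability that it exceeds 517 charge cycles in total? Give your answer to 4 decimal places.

By the memoryless property, P(X > 217+300 | X > 217) = P(X > 300).
P(X > 300) = e^(−0.648) ≈ 0.5231.

0.5231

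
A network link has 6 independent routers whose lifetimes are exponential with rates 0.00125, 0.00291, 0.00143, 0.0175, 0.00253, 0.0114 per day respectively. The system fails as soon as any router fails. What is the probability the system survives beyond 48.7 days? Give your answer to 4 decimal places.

0.1648

The time to first failure is exponential with rate Σλ = 0.00125 + 0.00291 + 0.00143 + 0.0175 + 0.00253 + 0.0114 = 0.03702.
P(min > 48.7) = e^(−0.03702·48.7) = e^(−1.8029) ≈ 0.1648.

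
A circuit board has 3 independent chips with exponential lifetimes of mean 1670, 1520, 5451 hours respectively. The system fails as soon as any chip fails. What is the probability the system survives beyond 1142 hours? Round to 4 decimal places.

The first failure time is exponential with rate Σλ_i = 1/1670 + 1/1520 + 1/5451 = 0.00144015 per hour.
P(min > 1142) = e^(−0.00144015·1142) = e^(−1.6447) ≈ 0.1931.

0.1931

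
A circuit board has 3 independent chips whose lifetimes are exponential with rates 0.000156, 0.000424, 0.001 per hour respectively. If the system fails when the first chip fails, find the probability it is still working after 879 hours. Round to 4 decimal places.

The time to first failure is exponential with rate Σλ = 0.000156 + 0.000424 + 0.001 = 0.00158.
P(min > 879) = e^(−0.00158·879) = e^(−1.3888) ≈ 0.2494.

0.2494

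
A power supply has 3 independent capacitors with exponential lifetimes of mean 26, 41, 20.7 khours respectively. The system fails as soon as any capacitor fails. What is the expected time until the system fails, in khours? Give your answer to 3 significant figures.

The first failure time is exponential with rate Σλ_i = 1/26 + 1/41 + 1/20.7 = 0.111161 per khour.
E[min] = 1/Σλ = 1/0.111161 = 8.99596 khours.

9.00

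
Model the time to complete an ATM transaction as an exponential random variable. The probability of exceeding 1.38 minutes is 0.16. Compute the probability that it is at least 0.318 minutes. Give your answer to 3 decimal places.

0.656

e^(−λ·1.38) = 0.16 ⇒ λ = −ln(0.16)/1.38 = 1.32796.
P(X > 0.318) = e^(−1.32796·0.318) = e^(−0.42229) ≈ 0.656.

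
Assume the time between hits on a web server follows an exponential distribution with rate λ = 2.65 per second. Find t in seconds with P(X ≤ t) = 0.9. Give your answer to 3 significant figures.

Set 1 − e^(−λt) = 0.9, so t = −ln(0.1)/λ = 2.3026/2.65 ≈ 0.8689 seconds.

0.869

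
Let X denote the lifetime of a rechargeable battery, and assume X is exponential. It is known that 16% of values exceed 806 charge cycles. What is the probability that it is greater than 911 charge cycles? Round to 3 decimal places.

e^(−λ·806) = 0.16 ⇒ λ = −ln(0.16)/806 = 0.00227367.
P(X > 911) = e^(−0.00227367·911) = e^(−2.0713) ≈ 0.126.

0.126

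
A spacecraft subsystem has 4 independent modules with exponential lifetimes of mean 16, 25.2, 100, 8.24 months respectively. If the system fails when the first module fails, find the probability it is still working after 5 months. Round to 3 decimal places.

The first failure time is exponential with rate Σλ_i = 1/16 + 1/25.2 + 1/100 + 1/8.24 = 0.233542 per month.
P(min > 5) = e^(−0.233542·5) = e^(−1.1677) ≈ 0.311.

0.311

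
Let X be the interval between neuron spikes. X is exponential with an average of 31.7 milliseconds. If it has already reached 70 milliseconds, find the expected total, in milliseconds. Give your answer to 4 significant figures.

The rate is λ = 1/31.7 = 0.0315457 per millisecond.
By memorylessness, E[X | X > 70] = 70 + 1/λ = 70 + 31.7 = 101.7 milliseconds.

101.7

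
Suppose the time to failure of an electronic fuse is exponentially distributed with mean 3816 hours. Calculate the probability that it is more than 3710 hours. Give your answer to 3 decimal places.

0.378

The rate is λ = 1/3816 = 0.000262055 per hour.
P(X > 3710) = e^(−λ·3710) = e^(−0.97222) ≈ 0.378.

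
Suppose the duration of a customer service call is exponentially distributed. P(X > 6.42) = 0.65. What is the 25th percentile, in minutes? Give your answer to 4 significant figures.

e^(−λ·6.42) = 0.65 ⇒ λ = −ln(0.65)/6.42 = 0.0671001.
25th percentile: 1 − e^(−λt) = 0.25, t = −ln(0.75)/λ = 4.28735 minutes.

4.287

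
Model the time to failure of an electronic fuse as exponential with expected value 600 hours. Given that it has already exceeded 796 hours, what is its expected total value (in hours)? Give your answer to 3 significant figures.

1400

The rate is λ = 1/600 = 0.00166667 per hour.
By memorylessness, E[X | X > 796] = 796 + 1/λ = 796 + 600 = 1396 hours.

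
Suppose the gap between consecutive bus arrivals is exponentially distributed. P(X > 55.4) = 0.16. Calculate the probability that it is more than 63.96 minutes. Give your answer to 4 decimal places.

e^(−λ·55.4) = 0.16 ⇒ λ = −ln(0.16)/55.4 = 0.0330791.
P(X > 63.96) = e^(−0.0330791·63.96) = e^(−2.1157) ≈ 0.1205.

0.1205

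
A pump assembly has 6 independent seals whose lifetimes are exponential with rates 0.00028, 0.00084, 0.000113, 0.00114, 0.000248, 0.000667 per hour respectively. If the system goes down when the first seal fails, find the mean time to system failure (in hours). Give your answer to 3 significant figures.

304

The time to first failure is exponential with rate Σλ = 0.00028 + 0.00084 + 0.000113 + 0.00114 + 0.000248 + 0.000667 = 0.003288.
E[min] = 1/Σλ = 1/0.003288 = 304.136 hours.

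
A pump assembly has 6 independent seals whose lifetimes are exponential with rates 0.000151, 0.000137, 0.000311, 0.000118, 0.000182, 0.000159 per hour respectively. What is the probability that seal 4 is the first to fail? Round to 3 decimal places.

The time to first failure is exponential with rate Σλ = 0.000151 + 0.000137 + 0.000311 + 0.000118 + 0.000182 + 0.000159 = 0.001058.
P(seal 4 first) = λ_4/Σλ = 0.000118/0.001058 ≈ 0.112.

0.112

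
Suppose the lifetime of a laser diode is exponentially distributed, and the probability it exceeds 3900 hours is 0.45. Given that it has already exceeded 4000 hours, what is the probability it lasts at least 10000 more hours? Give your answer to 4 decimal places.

0.1291

From e^(−λ·3900) = 0.45, λ = −ln(0.45)/3900 = 0.000204746.
Memoryless: P(X > 4000+10000 | X > 4000) = P(X > 10000) = e^(−0.000204746·10000) ≈ 0.1291.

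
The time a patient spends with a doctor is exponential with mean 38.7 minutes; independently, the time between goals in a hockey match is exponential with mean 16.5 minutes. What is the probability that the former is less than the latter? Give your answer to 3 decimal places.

λ_1 = 1/38.7 = 0.0258398, λ_2 = 1/16.5 = 0.0606061.
For independent exponentials, P(the former < the latter) = λ_1/(λ_1+λ_2) = 0.0258398/0.0864459 ≈ 0.299.

0.299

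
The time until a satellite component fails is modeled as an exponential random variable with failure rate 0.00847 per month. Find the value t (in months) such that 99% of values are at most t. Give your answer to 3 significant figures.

544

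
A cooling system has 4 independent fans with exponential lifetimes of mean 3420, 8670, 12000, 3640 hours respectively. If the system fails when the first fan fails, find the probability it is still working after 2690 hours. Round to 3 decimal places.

0.127

The first failure time is exponential with rate Σλ_i = 1/3420 + 1/8670 + 1/12000 + 1/3640 = 0.000765797 per hour.
P(min > 2690) = e^(−0.000765797·2690) = e^(−2.06) ≈ 0.127.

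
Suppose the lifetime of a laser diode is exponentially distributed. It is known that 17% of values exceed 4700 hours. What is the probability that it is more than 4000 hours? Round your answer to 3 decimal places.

e^(−λ·4700) = 0.17 ⇒ λ = −ln(0.17)/4700 = 0.000377012.
P(X > 4000) = e^(−0.000377012·4000) = e^(−1.508) ≈ 0.221.

0.221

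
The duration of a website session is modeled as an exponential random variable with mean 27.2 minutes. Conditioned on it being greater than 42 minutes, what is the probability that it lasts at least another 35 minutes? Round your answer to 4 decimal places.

0.2762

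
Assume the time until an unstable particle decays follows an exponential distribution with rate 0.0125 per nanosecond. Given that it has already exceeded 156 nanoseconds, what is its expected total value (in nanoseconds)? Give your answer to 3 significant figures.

236

By memorylessness, E[X | X > 156] = 156 + 1/λ = 156 + 80 = 236 nanoseconds.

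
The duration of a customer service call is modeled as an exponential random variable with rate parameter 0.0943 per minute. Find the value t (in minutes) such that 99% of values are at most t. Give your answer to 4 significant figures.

48.84

Set 1 − e^(−λt) = 0.99, so t = −ln(0.01)/λ = 4.6052/0.0943 ≈ 48.8353 minutes.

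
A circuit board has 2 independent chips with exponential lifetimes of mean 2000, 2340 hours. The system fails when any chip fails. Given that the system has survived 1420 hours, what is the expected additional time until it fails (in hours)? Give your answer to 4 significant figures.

1078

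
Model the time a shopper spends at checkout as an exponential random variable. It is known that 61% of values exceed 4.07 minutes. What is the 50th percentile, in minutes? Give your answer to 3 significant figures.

5.71

e^(−λ·4.07) = 0.61 ⇒ λ = −ln(0.61)/4.07 = 0.121449.
50th percentile: 1 − e^(−λt) = 0.5, t = −ln(0.5)/λ = 5.70732 minutes.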